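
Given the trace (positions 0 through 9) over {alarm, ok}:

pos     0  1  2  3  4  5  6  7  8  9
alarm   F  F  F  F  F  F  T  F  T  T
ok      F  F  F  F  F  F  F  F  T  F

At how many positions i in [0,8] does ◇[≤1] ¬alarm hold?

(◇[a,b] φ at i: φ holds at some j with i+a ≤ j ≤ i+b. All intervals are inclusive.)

Evaluate at each i in [0,8]:
  i=0: ✓ (witness j=0)
  i=1: ✓ (witness j=1)
  i=2: ✓ (witness j=2)
  i=3: ✓ (witness j=3)
  i=4: ✓ (witness j=4)
  i=5: ✓ (witness j=5)
  i=6: ✓ (witness j=7)
  i=7: ✓ (witness j=7)
  i=8: ✗ (none in [8,9])
Positions where it holds: {0, 1, 2, 3, 4, 5, 6, 7} → 8.

8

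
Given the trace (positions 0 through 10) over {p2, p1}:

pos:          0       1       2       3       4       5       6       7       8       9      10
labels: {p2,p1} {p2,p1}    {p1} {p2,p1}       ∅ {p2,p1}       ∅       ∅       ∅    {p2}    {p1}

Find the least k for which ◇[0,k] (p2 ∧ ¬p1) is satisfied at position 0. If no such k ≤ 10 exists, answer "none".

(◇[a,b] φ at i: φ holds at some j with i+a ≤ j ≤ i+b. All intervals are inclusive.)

Scan j = 0,1,… for (p2 ∧ ¬p1):
  j=0: fails
  j=1: fails
  j=2: fails
  j=3: fails
  j=4: fails
  j=5: fails
  j=6: fails
  j=7: fails
  j=8: fails
  j=9: holds
First hit at j=9, so smallest k = 9-0 = 9.

9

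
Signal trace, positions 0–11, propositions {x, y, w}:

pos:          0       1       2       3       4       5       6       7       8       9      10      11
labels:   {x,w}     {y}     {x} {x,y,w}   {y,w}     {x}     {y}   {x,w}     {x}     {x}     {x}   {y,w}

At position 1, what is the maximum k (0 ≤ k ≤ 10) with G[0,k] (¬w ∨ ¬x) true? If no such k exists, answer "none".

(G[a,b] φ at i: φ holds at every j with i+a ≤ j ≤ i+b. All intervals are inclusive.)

1

(¬w ∨ ¬x) must hold from j=1 onward; find where it first fails.
  j=1: holds
  j=2: holds
  j=3: fails
Holds on [1,2], so largest k = 1.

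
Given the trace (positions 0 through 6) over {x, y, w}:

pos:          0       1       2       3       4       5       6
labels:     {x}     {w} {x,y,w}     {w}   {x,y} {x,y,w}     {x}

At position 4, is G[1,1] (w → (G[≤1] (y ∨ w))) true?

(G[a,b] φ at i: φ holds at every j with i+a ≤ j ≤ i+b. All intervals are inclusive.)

Check (w → (G[≤1] (y ∨ w))) at every j in [5,5]:
  j=5: antecedent true; consequent fails at 6 → ✗
Fails at j=5 → formula fails.

No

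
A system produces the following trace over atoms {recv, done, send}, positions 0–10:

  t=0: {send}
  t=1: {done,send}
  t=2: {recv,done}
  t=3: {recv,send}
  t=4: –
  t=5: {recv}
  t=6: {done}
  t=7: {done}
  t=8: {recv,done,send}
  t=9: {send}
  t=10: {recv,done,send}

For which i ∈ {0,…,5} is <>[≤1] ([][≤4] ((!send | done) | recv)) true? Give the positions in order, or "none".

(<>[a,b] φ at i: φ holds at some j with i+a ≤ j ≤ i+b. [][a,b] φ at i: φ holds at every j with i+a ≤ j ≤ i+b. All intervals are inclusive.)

Evaluate at each i in [0,5]:
  i=0: ✓ (witness j=1)
  i=1: ✓ (witness j=1)
  i=2: ✓ (witness j=2)
  i=3: ✓ (witness j=3)
  i=4: ✓ (witness j=4)
  i=5: ✗ (none in [5,6])

0, 1, 2, 3, 4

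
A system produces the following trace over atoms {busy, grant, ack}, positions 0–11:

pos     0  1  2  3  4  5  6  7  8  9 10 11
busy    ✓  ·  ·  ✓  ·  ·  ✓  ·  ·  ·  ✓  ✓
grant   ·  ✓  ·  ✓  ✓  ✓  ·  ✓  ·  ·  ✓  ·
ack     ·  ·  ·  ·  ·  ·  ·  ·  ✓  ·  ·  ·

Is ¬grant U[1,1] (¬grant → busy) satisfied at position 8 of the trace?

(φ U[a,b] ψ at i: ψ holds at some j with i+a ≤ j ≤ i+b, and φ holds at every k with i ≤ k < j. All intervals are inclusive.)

Need some j in [9,9] with (¬grant → busy), and ¬grant at every k in [8,j-1].
  j=9: (¬grant → busy) false.
No j in the window works → until fails.

No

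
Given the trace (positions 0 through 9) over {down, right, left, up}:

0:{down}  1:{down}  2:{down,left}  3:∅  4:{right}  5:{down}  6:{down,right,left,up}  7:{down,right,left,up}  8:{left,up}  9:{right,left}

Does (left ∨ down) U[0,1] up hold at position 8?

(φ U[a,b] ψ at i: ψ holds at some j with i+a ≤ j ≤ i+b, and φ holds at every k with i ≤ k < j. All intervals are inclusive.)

Need some j in [8,9] with up, and (left ∨ down) at every k in [8,j-1].
  j=8: up holds; no prefix to check → satisfied.

Yes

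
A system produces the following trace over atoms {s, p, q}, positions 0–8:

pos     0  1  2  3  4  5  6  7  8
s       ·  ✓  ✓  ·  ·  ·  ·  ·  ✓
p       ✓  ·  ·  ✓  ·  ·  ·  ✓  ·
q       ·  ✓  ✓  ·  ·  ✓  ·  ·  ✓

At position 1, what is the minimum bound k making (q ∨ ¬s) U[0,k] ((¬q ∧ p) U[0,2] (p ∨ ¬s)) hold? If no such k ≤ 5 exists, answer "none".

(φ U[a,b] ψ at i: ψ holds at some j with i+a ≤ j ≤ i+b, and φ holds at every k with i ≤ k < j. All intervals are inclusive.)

Need earliest j ≥ 1 with ((¬q ∧ p) U[0,2] (p ∨ ¬s)), and (q ∨ ¬s) at every k in [1,j-1].
  j=1: rhs fails.
  j=2: rhs fails.
  j=3: rhs holds; lhs holds on [1,2]. k = 2.

2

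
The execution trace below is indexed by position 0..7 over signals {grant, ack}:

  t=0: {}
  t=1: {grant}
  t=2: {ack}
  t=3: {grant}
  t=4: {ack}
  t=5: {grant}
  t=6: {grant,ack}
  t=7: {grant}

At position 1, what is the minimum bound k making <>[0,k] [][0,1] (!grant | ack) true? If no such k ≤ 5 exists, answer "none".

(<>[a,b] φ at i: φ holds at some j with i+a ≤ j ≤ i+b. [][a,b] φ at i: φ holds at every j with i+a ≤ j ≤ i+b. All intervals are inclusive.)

Scan j = 1,2,… for [][0,1] (!grant | ack):
  j=1: fails
  j=2: fails
  j=3: fails
  j=4: fails
  j=5: fails
  j=6: fails
No j in [1,6] satisfies it → none.

none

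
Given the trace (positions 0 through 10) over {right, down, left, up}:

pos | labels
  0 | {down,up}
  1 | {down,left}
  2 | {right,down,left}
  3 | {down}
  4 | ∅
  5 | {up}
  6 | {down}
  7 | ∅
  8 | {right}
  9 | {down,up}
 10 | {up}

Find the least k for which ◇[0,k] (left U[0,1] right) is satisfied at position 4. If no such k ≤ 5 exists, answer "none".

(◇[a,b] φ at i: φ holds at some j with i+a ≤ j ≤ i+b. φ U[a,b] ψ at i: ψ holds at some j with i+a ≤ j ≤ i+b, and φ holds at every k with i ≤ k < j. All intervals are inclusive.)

4

Scan j = 4,5,… for (left U[0,1] right):
  j=4: fails
  j=5: fails
  j=6: fails
  j=7: fails
  j=8: holds
First hit at j=8, so smallest k = 8-4 = 4.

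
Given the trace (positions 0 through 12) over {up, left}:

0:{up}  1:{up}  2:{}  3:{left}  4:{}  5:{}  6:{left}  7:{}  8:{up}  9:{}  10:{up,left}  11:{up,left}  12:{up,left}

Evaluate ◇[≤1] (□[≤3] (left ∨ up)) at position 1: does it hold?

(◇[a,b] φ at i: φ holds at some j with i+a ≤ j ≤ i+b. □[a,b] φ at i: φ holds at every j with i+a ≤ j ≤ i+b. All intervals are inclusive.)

False

Check □[≤3] (left ∨ up) at each j in [1,2]:
  j=1: fails at 2
  j=2: fails at 2
No position in the window satisfies it → formula fails.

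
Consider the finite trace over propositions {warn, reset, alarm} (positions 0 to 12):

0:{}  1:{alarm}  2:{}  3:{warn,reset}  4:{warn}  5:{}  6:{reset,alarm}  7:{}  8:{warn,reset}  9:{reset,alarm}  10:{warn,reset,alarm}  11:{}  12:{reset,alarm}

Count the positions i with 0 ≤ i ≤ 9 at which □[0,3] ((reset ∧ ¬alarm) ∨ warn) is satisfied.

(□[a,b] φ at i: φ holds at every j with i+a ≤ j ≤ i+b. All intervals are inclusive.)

0

Evaluate at each i in [0,9]:
  i=0: ✗ (fails at j=0)
  i=1: ✗ (fails at j=1)
  i=2: ✗ (fails at j=2)
  i=3: ✗ (fails at j=5)
  i=4: ✗ (fails at j=5)
  i=5: ✗ (fails at j=5)
  i=6: ✗ (fails at j=6)
  i=7: ✗ (fails at j=7)
  i=8: ✗ (fails at j=9)
  i=9: ✗ (fails at j=9)
Positions where it holds: {} → 0.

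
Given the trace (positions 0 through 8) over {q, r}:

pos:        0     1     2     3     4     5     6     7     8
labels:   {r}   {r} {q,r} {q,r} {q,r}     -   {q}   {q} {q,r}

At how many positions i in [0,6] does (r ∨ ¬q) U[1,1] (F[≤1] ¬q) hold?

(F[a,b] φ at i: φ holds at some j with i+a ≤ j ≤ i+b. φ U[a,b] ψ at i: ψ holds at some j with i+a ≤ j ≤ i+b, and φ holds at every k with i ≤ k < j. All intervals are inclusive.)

Evaluate at each i in [0,6]:
  i=0: ✓ (rhs at j=1; lhs holds on [0,0])
  i=1: ✗ (no rhs in [2,2])
  i=2: ✗ (no rhs in [3,3])
  i=3: ✓ (rhs at j=4; lhs holds on [3,3])
  i=4: ✓ (rhs at j=5; lhs holds on [4,4])
  i=5: ✗ (no rhs in [6,6])
  i=6: ✗ (no rhs in [7,7])
Positions where it holds: {0, 3, 4} → 3.

3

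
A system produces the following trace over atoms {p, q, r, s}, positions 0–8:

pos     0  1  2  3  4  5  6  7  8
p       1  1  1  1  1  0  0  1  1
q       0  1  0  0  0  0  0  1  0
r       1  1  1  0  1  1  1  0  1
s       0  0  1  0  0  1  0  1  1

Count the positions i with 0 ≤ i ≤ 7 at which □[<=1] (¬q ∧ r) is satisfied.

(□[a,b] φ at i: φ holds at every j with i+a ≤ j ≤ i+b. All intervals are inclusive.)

Evaluate at each i in [0,7]:
  i=0: ✗ (fails at j=1)
  i=1: ✗ (fails at j=1)
  i=2: ✗ (fails at j=3)
  i=3: ✗ (fails at j=3)
  i=4: ✓ (all of [4,5])
  i=5: ✓ (all of [5,6])
  i=6: ✗ (fails at j=7)
  i=7: ✗ (fails at j=7)
Positions where it holds: {4, 5} → 2.

2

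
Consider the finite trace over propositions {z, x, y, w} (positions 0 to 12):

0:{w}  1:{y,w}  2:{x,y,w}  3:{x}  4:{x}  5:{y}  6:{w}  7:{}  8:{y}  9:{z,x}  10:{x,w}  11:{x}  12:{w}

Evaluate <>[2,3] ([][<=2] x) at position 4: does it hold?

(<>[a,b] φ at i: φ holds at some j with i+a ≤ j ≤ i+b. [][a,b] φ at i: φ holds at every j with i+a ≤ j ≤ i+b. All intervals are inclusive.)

Check [][<=2] x at each j in [6,7]:
  j=6: fails at 6
  j=7: fails at 7
No position in the window satisfies it → formula fails.

False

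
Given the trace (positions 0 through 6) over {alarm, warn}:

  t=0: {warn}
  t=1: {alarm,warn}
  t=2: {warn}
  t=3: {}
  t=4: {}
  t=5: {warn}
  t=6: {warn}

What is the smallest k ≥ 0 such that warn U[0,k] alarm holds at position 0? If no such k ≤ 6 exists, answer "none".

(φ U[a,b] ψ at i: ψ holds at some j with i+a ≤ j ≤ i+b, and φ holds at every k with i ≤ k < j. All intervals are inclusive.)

Need earliest j ≥ 0 with alarm, and warn at every k in [0,j-1].
  j=0: rhs fails.
  j=1: rhs holds; lhs holds on [0,0]. k = 1.

1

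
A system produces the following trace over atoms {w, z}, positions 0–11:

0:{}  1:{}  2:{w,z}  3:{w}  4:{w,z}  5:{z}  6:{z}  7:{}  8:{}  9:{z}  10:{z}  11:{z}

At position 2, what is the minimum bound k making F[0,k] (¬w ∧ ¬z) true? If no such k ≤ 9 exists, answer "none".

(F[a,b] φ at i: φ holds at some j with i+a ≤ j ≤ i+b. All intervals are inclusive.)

5

Scan j = 2,3,… for (¬w ∧ ¬z):
  j=2: fails
  j=3: fails
  j=4: fails
  j=5: fails
  j=6: fails
  j=7: holds
First hit at j=7, so smallest k = 7-2 = 5.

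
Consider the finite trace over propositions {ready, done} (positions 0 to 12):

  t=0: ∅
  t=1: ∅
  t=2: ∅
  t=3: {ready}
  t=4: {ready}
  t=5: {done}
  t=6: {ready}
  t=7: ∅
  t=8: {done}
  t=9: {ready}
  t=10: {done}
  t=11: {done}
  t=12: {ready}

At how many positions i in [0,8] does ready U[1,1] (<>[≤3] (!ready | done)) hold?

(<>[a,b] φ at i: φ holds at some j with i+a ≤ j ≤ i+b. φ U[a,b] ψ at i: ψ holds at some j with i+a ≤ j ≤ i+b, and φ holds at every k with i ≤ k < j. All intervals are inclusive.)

3

Evaluate at each i in [0,8]:
  i=0: ✗ (lhs fails at k=0 before rhs at j=1)
  i=1: ✗ (lhs fails at k=1 before rhs at j=2)
  i=2: ✗ (lhs fails at k=2 before rhs at j=3)
  i=3: ✓ (rhs at j=4; lhs holds on [3,3])
  i=4: ✓ (rhs at j=5; lhs holds on [4,4])
  i=5: ✗ (lhs fails at k=5 before rhs at j=6)
  i=6: ✓ (rhs at j=7; lhs holds on [6,6])
  i=7: ✗ (lhs fails at k=7 before rhs at j=8)
  i=8: ✗ (lhs fails at k=8 before rhs at j=9)
Positions where it holds: {3, 4, 6} → 3.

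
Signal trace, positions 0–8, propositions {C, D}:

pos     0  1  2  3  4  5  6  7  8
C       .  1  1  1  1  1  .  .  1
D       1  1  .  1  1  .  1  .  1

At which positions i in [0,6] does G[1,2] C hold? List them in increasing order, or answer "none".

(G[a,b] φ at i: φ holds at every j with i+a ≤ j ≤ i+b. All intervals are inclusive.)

Evaluate at each i in [0,6]:
  i=0: ✓ (all of [1,2])
  i=1: ✓ (all of [2,3])
  i=2: ✓ (all of [3,4])
  i=3: ✓ (all of [4,5])
  i=4: ✗ (fails at j=6)
  i=5: ✗ (fails at j=6)
  i=6: ✗ (fails at j=7)

0, 1, 2, 3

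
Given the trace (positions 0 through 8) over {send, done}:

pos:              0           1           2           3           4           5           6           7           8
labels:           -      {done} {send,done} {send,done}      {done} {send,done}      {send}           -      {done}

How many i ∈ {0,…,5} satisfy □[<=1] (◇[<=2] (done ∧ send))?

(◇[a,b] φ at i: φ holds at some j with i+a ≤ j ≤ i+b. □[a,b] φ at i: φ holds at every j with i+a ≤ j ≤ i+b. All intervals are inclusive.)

Evaluate at each i in [0,5]:
  i=0: ✓ (all of [0,1])
  i=1: ✓ (all of [1,2])
  i=2: ✓ (all of [2,3])
  i=3: ✓ (all of [3,4])
  i=4: ✓ (all of [4,5])
  i=5: ✗ (fails at j=6)
Positions where it holds: {0, 1, 2, 3, 4} → 5.

5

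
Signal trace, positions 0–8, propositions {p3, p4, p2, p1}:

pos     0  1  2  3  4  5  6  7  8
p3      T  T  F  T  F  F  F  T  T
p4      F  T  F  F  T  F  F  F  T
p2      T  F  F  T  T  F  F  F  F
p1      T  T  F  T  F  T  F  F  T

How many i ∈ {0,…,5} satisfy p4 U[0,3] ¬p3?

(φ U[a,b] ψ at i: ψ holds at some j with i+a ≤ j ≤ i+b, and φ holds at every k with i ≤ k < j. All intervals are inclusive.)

Evaluate at each i in [0,5]:
  i=0: ✗ (lhs fails at k=0 before rhs at j=2)
  i=1: ✓ (rhs at j=2; lhs holds on [1,1])
  i=2: ✓ (rhs at j=2)
  i=3: ✗ (lhs fails at k=3 before rhs at j=4)
  i=4: ✓ (rhs at j=4)
  i=5: ✓ (rhs at j=5)
Positions where it holds: {1, 2, 4, 5} → 4.

4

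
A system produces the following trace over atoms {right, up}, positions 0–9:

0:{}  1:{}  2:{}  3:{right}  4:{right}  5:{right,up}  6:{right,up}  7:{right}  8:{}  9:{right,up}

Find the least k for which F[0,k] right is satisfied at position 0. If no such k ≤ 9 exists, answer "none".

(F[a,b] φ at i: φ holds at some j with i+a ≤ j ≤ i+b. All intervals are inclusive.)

Scan j = 0,1,… for right:
  j=0: fails
  j=1: fails
  j=2: fails
  j=3: holds
First hit at j=3, so smallest k = 3-0 = 3.

3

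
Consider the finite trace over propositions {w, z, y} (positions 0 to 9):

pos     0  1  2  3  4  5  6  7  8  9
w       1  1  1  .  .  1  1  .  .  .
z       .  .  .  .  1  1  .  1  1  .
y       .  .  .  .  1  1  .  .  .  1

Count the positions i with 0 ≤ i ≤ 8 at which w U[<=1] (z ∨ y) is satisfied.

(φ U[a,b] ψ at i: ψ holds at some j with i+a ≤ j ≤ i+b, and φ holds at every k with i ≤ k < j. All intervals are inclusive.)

5

Evaluate at each i in [0,8]:
  i=0: ✗ (no rhs in [0,1])
  i=1: ✗ (no rhs in [1,2])
  i=2: ✗ (no rhs in [2,3])
  i=3: ✗ (lhs fails at k=3 before rhs at j=4)
  i=4: ✓ (rhs at j=4)
  i=5: ✓ (rhs at j=5)
  i=6: ✓ (rhs at j=7; lhs holds on [6,6])
  i=7: ✓ (rhs at j=7)
  i=8: ✓ (rhs at j=8)
Positions where it holds: {4, 5, 6, 7, 8} → 5.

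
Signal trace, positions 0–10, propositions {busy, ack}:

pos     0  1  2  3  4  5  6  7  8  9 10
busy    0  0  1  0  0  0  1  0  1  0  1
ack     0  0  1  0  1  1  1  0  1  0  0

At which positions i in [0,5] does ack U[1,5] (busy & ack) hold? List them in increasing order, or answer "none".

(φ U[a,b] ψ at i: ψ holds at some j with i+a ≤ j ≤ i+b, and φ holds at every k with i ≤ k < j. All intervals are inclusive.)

Evaluate at each i in [0,5]:
  i=0: ✗ (lhs fails at k=0 before rhs at j=2)
  i=1: ✗ (lhs fails at k=1 before rhs at j=2)
  i=2: ✗ (lhs fails at k=3 before rhs at j=6)
  i=3: ✗ (lhs fails at k=3 before rhs at j=6)
  i=4: ✓ (rhs at j=6; lhs holds on [4,5])
  i=5: ✓ (rhs at j=6; lhs holds on [5,5])

4, 5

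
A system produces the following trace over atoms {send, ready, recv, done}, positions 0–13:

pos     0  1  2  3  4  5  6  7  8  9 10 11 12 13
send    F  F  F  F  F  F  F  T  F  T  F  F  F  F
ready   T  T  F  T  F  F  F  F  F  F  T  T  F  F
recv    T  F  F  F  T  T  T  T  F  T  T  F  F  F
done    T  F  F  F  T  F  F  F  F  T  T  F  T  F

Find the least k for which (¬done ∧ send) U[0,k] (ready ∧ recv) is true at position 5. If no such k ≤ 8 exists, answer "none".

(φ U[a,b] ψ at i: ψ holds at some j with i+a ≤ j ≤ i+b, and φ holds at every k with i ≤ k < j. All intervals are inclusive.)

Need earliest j ≥ 5 with (ready ∧ recv), and (¬done ∧ send) at every k in [5,j-1].
  j=5: rhs fails.
  j=6: rhs fails.
  j=7: rhs fails.
  j=8: rhs fails.
  j=9: rhs fails.
  j=10: rhs holds but lhs fails at k=5.
  j=11: rhs fails.
  j=12: rhs fails.
  j=13: rhs fails.
No witness within the range → none.

none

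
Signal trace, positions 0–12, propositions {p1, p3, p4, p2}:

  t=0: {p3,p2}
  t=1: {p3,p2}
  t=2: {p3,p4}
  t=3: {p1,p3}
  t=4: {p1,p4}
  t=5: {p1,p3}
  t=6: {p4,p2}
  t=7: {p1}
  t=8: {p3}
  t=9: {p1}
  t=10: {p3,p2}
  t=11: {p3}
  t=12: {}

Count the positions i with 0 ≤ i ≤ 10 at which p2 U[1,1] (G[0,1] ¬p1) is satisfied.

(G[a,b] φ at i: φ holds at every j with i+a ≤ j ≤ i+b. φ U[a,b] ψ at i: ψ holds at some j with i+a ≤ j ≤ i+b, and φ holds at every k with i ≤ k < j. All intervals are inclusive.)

2

Evaluate at each i in [0,10]:
  i=0: ✓ (rhs at j=1; lhs holds on [0,0])
  i=1: ✗ (no rhs in [2,2])
  i=2: ✗ (no rhs in [3,3])
  i=3: ✗ (no rhs in [4,4])
  i=4: ✗ (no rhs in [5,5])
  i=5: ✗ (no rhs in [6,6])
  i=6: ✗ (no rhs in [7,7])
  i=7: ✗ (no rhs in [8,8])
  i=8: ✗ (no rhs in [9,9])
  i=9: ✗ (lhs fails at k=9 before rhs at j=10)
  i=10: ✓ (rhs at j=11; lhs holds on [10,10])
Positions where it holds: {0, 10} → 2.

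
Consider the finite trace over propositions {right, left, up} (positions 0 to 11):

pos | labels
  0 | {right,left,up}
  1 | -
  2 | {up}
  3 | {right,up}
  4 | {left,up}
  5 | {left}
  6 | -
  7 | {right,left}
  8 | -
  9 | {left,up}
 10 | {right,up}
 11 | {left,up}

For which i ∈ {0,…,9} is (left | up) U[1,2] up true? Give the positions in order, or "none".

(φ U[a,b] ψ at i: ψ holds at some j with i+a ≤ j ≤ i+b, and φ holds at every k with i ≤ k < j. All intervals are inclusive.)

2, 3, 9

Evaluate at each i in [0,9]:
  i=0: ✗ (lhs fails at k=1 before rhs at j=2)
  i=1: ✗ (lhs fails at k=1 before rhs at j=2)
  i=2: ✓ (rhs at j=3; lhs holds on [2,2])
  i=3: ✓ (rhs at j=4; lhs holds on [3,3])
  i=4: ✗ (no rhs in [5,6])
  i=5: ✗ (no rhs in [6,7])
  i=6: ✗ (no rhs in [7,8])
  i=7: ✗ (lhs fails at k=8 before rhs at j=9)
  i=8: ✗ (lhs fails at k=8 before rhs at j=9)
  i=9: ✓ (rhs at j=10; lhs holds on [9,9])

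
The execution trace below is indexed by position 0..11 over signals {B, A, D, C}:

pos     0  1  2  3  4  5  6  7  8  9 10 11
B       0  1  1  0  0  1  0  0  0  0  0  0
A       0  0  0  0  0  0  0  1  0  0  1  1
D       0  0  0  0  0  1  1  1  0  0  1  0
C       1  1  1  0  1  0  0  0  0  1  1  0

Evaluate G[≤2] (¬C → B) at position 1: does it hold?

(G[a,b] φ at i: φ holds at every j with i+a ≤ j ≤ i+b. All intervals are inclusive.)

Check (¬C → B) at every j in [1,3]:
  j=1: antecedent false → ✓
  j=2: antecedent false → ✓
  j=3: antecedent true; consequent false → ✗
Fails at j=3 → formula fails.

False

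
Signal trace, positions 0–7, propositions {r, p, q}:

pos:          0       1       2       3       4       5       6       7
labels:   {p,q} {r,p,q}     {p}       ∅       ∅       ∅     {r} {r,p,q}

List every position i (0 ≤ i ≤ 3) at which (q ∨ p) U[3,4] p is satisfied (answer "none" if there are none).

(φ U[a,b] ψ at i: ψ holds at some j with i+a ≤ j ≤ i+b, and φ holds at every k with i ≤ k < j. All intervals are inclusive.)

none

Evaluate at each i in [0,3]:
  i=0: ✗ (no rhs in [3,4])
  i=1: ✗ (no rhs in [4,5])
  i=2: ✗ (no rhs in [5,6])
  i=3: ✗ (lhs fails at k=3 before rhs at j=7)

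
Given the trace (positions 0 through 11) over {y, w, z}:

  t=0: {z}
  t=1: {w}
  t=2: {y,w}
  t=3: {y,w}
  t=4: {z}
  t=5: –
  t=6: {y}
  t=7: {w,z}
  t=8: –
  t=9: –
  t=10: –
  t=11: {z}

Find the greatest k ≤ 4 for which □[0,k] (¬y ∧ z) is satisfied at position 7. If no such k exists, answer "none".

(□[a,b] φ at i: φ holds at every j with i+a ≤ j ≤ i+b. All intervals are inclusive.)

0

(¬y ∧ z) must hold from j=7 onward; find where it first fails.
  j=7: holds
  j=8: fails
Holds on [7,7], so largest k = 0.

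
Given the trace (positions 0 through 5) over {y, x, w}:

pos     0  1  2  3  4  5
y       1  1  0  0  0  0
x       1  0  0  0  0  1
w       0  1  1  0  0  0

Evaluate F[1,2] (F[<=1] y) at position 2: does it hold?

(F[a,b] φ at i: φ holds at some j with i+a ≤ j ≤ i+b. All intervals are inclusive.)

Check F[<=1] y at each j in [3,4]:
  j=3: fails (none in [3,4])
  j=4: fails (none in [4,5])
No position in the window satisfies it → formula fails.

Does not hold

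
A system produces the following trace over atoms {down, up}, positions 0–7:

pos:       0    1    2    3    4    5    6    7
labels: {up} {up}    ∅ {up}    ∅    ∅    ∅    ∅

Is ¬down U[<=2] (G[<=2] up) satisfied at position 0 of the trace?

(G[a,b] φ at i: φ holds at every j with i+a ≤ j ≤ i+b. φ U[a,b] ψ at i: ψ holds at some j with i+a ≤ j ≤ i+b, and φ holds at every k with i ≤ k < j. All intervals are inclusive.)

False

Need some j in [0,2] with G[<=2] up, and ¬down at every k in [0,j-1].
  j=0: G[<=2] up — fails at 2.
  j=1: G[<=2] up — fails at 2.
  j=2: G[<=2] up — fails at 2.
No j in the window works → until fails.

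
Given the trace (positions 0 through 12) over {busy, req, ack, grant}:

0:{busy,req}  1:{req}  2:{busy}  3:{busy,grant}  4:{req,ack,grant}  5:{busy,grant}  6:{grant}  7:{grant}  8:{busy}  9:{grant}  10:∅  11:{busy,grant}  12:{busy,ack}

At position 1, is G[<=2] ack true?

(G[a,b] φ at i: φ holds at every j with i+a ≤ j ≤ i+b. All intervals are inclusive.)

Check ack at every j in [1,3]:
  j=1: false
  j=2: false
  j=3: false
Fails at j=1 → formula fails.

No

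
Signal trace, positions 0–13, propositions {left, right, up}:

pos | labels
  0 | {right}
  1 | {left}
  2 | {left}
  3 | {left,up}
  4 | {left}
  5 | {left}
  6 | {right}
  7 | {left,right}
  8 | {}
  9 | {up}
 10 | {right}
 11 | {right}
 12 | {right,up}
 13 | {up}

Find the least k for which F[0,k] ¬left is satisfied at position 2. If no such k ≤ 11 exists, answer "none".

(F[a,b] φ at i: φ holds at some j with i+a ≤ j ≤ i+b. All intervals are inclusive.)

4

Scan j = 2,3,… for ¬left:
  j=2: fails
  j=3: fails
  j=4: fails
  j=5: fails
  j=6: holds
First hit at j=6, so smallest k = 6-2 = 4.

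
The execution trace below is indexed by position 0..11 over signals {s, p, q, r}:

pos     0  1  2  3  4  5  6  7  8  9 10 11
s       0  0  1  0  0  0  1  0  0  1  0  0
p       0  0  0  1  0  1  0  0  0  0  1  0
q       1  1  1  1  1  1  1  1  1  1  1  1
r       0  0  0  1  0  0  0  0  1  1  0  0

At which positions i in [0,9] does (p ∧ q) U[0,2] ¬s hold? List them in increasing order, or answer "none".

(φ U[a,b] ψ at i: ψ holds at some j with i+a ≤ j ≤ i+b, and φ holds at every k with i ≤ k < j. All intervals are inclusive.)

Evaluate at each i in [0,9]:
  i=0: ✓ (rhs at j=0)
  i=1: ✓ (rhs at j=1)
  i=2: ✗ (lhs fails at k=2 before rhs at j=3)
  i=3: ✓ (rhs at j=3)
  i=4: ✓ (rhs at j=4)
  i=5: ✓ (rhs at j=5)
  i=6: ✗ (lhs fails at k=6 before rhs at j=7)
  i=7: ✓ (rhs at j=7)
  i=8: ✓ (rhs at j=8)
  i=9: ✗ (lhs fails at k=9 before rhs at j=10)

0, 1, 3, 4, 5, 7, 8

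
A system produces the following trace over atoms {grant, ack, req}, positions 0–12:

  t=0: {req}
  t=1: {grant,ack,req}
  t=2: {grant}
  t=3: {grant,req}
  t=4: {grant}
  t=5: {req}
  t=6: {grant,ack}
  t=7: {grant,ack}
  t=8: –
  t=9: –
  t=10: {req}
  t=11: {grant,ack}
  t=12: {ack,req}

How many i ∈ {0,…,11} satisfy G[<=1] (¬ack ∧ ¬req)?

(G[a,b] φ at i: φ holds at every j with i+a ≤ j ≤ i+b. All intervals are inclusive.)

1

Evaluate at each i in [0,11]:
  i=0: ✗ (fails at j=0)
  i=1: ✗ (fails at j=1)
  i=2: ✗ (fails at j=3)
  i=3: ✗ (fails at j=3)
  i=4: ✗ (fails at j=5)
  i=5: ✗ (fails at j=5)
  i=6: ✗ (fails at j=6)
  i=7: ✗ (fails at j=7)
  i=8: ✓ (all of [8,9])
  i=9: ✗ (fails at j=10)
  i=10: ✗ (fails at j=10)
  i=11: ✗ (fails at j=11)
Positions where it holds: {8} → 1.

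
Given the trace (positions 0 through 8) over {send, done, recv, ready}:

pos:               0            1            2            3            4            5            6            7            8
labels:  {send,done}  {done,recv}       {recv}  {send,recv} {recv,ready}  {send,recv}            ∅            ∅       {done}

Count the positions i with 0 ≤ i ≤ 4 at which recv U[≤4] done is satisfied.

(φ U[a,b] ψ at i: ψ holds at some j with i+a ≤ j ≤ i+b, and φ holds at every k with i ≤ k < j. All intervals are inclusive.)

Evaluate at each i in [0,4]:
  i=0: ✓ (rhs at j=0)
  i=1: ✓ (rhs at j=1)
  i=2: ✗ (no rhs in [2,6])
  i=3: ✗ (no rhs in [3,7])
  i=4: ✗ (lhs fails at k=6 before rhs at j=8)
Positions where it holds: {0, 1} → 2.

2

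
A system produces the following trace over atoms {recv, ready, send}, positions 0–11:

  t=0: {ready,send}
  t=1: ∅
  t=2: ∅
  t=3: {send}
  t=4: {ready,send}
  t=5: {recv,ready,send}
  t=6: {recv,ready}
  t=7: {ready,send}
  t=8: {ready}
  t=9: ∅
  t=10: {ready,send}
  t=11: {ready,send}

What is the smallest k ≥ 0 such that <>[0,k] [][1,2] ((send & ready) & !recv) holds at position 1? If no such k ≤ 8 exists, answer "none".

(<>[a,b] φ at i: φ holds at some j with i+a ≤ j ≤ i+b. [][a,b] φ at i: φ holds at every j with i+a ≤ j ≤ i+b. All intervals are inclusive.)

Scan j = 1,2,… for [][1,2] ((send & ready) & !recv):
  j=1: fails
  j=2: fails
  j=3: fails
  j=4: fails
  j=5: fails
  j=6: fails
  j=7: fails
  j=8: fails
  j=9: holds
First hit at j=9, so smallest k = 9-1 = 8.

8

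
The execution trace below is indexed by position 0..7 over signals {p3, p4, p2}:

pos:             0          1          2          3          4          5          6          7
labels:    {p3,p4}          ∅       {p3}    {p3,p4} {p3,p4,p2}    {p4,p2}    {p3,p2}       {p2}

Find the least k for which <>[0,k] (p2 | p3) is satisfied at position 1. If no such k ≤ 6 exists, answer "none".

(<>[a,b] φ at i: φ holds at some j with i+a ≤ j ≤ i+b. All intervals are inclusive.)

1

Scan j = 1,2,… for (p2 | p3):
  j=1: fails
  j=2: holds
First hit at j=2, so smallest k = 2-1 = 1.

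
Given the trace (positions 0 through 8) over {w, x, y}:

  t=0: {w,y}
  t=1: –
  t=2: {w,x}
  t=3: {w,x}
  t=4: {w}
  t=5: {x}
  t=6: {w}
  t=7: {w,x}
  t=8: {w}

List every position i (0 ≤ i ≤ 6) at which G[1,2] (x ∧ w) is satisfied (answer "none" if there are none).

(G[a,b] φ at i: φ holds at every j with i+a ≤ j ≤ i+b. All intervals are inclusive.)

Evaluate at each i in [0,6]:
  i=0: ✗ (fails at j=1)
  i=1: ✓ (all of [2,3])
  i=2: ✗ (fails at j=4)
  i=3: ✗ (fails at j=4)
  i=4: ✗ (fails at j=5)
  i=5: ✗ (fails at j=6)
  i=6: ✗ (fails at j=8)

1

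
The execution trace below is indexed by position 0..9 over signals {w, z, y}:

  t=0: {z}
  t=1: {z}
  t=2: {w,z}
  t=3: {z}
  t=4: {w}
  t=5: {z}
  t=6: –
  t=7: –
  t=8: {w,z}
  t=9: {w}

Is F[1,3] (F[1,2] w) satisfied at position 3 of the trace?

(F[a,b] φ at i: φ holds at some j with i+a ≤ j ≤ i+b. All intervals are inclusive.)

Check F[1,2] w at each j in [4,6]:
  j=4: fails (none in [5,6])
  j=5: fails (none in [6,7])
  j=6: holds (witness at 8)
Found at j=6 → formula holds.

Yes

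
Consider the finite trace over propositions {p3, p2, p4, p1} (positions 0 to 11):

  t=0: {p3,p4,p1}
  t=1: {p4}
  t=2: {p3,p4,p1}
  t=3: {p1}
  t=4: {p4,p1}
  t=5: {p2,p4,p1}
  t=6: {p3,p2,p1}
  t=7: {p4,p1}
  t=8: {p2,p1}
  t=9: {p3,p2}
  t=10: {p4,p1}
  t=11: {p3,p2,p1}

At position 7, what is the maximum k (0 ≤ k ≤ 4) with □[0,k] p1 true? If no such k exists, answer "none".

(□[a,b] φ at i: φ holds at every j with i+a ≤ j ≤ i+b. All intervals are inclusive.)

1

p1 must hold from j=7 onward; find where it first fails.
  j=7: holds
  j=8: holds
  j=9: fails
Holds on [7,8], so largest k = 1.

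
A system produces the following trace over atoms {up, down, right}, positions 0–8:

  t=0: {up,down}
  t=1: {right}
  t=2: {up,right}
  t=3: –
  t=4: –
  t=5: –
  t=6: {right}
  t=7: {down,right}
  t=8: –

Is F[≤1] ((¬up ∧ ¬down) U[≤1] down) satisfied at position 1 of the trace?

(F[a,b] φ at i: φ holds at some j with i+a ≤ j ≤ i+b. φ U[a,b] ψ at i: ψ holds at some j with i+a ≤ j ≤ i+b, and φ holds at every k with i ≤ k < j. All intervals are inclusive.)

Check ((¬up ∧ ¬down) U[≤1] down) at each j in [1,2]:
  j=1: fails
  j=2: fails
No position in the window satisfies it → formula fails.

False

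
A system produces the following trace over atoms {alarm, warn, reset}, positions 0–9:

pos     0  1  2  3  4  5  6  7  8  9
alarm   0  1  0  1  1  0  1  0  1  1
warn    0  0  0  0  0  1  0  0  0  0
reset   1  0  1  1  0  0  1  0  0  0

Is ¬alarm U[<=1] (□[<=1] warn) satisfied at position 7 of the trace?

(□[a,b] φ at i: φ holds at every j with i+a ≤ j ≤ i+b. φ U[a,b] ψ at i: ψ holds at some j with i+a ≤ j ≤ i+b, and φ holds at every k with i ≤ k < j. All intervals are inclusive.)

Need some j in [7,8] with □[<=1] warn, and ¬alarm at every k in [7,j-1].
  j=7: □[<=1] warn — fails at 7.
  j=8: □[<=1] warn — fails at 8.
No j in the window works → until fails.

False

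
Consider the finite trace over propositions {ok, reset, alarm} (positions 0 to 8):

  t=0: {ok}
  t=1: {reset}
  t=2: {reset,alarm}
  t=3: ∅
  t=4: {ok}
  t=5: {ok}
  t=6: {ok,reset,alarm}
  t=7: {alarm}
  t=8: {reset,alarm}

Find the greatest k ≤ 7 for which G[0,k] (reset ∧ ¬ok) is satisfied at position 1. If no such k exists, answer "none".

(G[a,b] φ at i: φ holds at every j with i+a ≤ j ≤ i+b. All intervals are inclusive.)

1

(reset ∧ ¬ok) must hold from j=1 onward; find where it first fails.
  j=1: holds
  j=2: holds
  j=3: fails
Holds on [1,2], so largest k = 1.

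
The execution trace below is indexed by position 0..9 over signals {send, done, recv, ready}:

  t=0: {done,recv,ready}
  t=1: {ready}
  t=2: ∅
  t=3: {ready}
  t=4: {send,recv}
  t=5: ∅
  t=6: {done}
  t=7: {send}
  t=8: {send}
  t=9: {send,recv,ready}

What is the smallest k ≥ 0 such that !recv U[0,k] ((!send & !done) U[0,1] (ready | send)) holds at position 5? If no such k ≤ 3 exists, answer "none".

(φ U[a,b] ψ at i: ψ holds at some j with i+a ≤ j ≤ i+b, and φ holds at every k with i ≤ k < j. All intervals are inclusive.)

Need earliest j ≥ 5 with ((!send & !done) U[0,1] (ready | send)), and !recv at every k in [5,j-1].
  j=5: rhs fails.
  j=6: rhs fails.
  j=7: rhs holds; lhs holds on [5,6]. k = 2.

2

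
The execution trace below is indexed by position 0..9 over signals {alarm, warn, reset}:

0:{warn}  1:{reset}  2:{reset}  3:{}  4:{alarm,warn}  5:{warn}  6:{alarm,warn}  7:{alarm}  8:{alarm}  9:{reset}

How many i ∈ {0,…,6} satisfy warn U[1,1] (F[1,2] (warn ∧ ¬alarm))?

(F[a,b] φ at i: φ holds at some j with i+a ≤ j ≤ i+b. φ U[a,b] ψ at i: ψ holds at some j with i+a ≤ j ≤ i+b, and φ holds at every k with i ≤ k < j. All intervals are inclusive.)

0

Evaluate at each i in [0,6]:
  i=0: ✗ (no rhs in [1,1])
  i=1: ✗ (no rhs in [2,2])
  i=2: ✗ (lhs fails at k=2 before rhs at j=3)
  i=3: ✗ (lhs fails at k=3 before rhs at j=4)
  i=4: ✗ (no rhs in [5,5])
  i=5: ✗ (no rhs in [6,6])
  i=6: ✗ (no rhs in [7,7])
Positions where it holds: {} → 0.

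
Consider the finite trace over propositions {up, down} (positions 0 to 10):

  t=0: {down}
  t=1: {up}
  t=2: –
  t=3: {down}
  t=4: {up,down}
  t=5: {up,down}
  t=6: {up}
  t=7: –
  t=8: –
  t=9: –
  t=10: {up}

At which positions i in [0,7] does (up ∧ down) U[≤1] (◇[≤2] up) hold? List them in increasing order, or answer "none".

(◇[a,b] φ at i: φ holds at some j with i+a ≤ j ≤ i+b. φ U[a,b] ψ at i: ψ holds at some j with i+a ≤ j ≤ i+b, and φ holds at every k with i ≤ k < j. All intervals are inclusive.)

Evaluate at each i in [0,7]:
  i=0: ✓ (rhs at j=0)
  i=1: ✓ (rhs at j=1)
  i=2: ✓ (rhs at j=2)
  i=3: ✓ (rhs at j=3)
  i=4: ✓ (rhs at j=4)
  i=5: ✓ (rhs at j=5)
  i=6: ✓ (rhs at j=6)
  i=7: ✗ (lhs fails at k=7 before rhs at j=8)

0, 1, 2, 3, 4, 5, 6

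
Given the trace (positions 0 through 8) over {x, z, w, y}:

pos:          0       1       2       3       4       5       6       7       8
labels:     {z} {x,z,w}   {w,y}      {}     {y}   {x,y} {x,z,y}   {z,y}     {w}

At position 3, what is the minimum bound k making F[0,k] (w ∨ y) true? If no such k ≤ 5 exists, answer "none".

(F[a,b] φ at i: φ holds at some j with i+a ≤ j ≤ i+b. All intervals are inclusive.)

Scan j = 3,4,… for (w ∨ y):
  j=3: fails
  j=4: holds
First hit at j=4, so smallest k = 4-3 = 1.

1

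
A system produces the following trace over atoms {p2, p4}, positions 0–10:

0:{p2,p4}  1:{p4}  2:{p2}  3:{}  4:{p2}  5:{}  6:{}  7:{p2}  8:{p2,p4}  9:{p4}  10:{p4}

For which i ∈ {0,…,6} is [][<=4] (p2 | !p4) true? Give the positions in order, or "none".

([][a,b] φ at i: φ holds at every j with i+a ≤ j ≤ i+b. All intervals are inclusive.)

2, 3, 4

Evaluate at each i in [0,6]:
  i=0: ✗ (fails at j=1)
  i=1: ✗ (fails at j=1)
  i=2: ✓ (all of [2,6])
  i=3: ✓ (all of [3,7])
  i=4: ✓ (all of [4,8])
  i=5: ✗ (fails at j=9)
  i=6: ✗ (fails at j=9)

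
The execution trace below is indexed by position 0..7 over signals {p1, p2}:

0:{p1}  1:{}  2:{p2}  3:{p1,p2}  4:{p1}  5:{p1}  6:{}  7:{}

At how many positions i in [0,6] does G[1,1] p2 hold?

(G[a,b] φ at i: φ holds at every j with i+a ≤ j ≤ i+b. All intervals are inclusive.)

Evaluate at each i in [0,6]:
  i=0: ✗ (fails at j=1)
  i=1: ✓ (all of [2,2])
  i=2: ✓ (all of [3,3])
  i=3: ✗ (fails at j=4)
  i=4: ✗ (fails at j=5)
  i=5: ✗ (fails at j=6)
  i=6: ✗ (fails at j=7)
Positions where it holds: {1, 2} → 2.

2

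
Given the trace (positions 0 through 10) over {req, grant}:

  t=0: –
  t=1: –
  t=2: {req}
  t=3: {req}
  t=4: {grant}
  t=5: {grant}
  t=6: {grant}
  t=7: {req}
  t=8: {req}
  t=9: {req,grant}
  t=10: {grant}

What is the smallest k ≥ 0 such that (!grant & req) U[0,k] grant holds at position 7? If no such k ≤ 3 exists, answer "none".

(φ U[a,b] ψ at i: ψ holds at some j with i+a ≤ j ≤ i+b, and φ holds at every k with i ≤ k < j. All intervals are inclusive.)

Need earliest j ≥ 7 with grant, and (!grant & req) at every k in [7,j-1].
  j=7: rhs fails.
  j=8: rhs fails.
  j=9: rhs holds; lhs holds on [7,8]. k = 2.

2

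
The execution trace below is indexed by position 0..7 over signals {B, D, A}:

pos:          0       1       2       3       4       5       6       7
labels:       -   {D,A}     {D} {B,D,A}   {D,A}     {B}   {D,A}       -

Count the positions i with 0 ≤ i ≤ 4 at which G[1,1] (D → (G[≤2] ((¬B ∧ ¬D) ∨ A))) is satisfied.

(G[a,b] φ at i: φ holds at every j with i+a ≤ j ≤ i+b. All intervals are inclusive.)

Evaluate at each i in [0,4]:
  i=0: ✗ (fails at j=1)
  i=1: ✗ (fails at j=2)
  i=2: ✗ (fails at j=3)
  i=3: ✗ (fails at j=4)
  i=4: ✓ (all of [5,5])
Positions where it holds: {4} → 1.

1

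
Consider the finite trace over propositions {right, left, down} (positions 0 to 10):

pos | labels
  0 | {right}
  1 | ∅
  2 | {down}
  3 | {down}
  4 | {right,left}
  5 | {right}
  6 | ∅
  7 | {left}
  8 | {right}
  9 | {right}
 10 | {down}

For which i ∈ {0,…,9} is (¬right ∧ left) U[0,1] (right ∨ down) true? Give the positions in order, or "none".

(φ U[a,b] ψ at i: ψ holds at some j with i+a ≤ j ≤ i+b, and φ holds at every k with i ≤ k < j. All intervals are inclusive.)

Evaluate at each i in [0,9]:
  i=0: ✓ (rhs at j=0)
  i=1: ✗ (lhs fails at k=1 before rhs at j=2)
  i=2: ✓ (rhs at j=2)
  i=3: ✓ (rhs at j=3)
  i=4: ✓ (rhs at j=4)
  i=5: ✓ (rhs at j=5)
  i=6: ✗ (no rhs in [6,7])
  i=7: ✓ (rhs at j=8; lhs holds on [7,7])
  i=8: ✓ (rhs at j=8)
  i=9: ✓ (rhs at j=9)

0, 2, 3, 4, 5, 7, 8, 9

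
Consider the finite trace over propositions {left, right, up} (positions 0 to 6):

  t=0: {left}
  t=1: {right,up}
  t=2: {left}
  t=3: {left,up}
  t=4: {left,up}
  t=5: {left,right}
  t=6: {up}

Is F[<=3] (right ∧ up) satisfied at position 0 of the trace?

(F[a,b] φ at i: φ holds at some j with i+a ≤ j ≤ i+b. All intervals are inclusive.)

True

Check (right ∧ up) at each j in [0,3]:
  j=0: false
  j=1: true
  j=2: false
  j=3: false
Found at j=1 → formula holds.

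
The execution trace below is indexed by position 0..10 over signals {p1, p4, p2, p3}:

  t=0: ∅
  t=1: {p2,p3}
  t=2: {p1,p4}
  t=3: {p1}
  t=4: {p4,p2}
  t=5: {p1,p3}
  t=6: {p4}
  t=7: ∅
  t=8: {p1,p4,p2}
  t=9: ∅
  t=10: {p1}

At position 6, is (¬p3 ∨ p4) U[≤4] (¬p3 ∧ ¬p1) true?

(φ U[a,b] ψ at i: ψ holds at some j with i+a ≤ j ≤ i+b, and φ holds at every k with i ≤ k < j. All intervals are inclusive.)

Need some j in [6,10] with (¬p3 ∧ ¬p1), and (¬p3 ∨ p4) at every k in [6,j-1].
  j=6: (¬p3 ∧ ¬p1) holds; no prefix to check → satisfied.

True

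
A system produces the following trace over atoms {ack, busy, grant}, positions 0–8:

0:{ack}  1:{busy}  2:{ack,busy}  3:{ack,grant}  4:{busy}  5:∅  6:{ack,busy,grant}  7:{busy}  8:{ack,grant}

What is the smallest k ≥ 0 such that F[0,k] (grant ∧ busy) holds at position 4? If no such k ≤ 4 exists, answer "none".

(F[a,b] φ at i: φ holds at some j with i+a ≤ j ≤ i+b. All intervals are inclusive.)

Scan j = 4,5,… for (grant ∧ busy):
  j=4: fails
  j=5: fails
  j=6: holds
First hit at j=6, so smallest k = 6-4 = 2.

2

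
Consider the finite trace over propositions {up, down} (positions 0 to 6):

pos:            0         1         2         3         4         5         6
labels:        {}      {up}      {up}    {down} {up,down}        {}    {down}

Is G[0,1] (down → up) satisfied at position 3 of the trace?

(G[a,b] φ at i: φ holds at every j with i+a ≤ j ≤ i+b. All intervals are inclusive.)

False

Check (down → up) at every j in [3,4]:
  j=3: antecedent true; consequent false → ✗
  j=4: antecedent true; consequent true → ✓
Fails at j=3 → formula fails.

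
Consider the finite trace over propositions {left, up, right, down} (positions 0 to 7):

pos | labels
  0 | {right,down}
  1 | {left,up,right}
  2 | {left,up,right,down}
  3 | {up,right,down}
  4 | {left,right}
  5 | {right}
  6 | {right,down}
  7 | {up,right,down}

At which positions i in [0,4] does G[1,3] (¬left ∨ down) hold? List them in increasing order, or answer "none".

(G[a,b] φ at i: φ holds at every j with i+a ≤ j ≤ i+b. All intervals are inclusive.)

4

Evaluate at each i in [0,4]:
  i=0: ✗ (fails at j=1)
  i=1: ✗ (fails at j=4)
  i=2: ✗ (fails at j=4)
  i=3: ✗ (fails at j=4)
  i=4: ✓ (all of [5,7])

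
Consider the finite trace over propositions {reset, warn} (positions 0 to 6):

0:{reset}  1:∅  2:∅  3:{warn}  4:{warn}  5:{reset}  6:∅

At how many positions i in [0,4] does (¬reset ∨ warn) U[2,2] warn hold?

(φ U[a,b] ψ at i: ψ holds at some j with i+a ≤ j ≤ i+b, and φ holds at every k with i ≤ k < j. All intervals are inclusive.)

Evaluate at each i in [0,4]:
  i=0: ✗ (no rhs in [2,2])
  i=1: ✓ (rhs at j=3; lhs holds on [1,2])
  i=2: ✓ (rhs at j=4; lhs holds on [2,3])
  i=3: ✗ (no rhs in [5,5])
  i=4: ✗ (no rhs in [6,6])
Positions where it holds: {1, 2} → 2.

2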